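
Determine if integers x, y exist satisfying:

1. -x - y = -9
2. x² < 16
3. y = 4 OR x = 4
No

The full constraint system is jointly infeasible over the integers. Each constraint and what it forces:

  - -x - y = -9: is a linear equation tying the variables together
  - x² < 16: restricts x to |x| ≤ 3
  - y = 4 OR x = 4: forces a choice: either y = 4 or x = 4

Split on the disjunction (y = 4 OR x = 4):
  • If y = 4: the equation forces x = 5, but x² < 16 requires |x| ≤ 3.
  • If x = 4: this contradicts x² < 16, which requires |x| ≤ 3.
Both branches are infeasible, so the system has no integer solution.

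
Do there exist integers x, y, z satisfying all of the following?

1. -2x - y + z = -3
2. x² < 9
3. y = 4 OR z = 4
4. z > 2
Yes

Take x = 2, y = 3, z = 4. Substituting into each constraint:
  (1) -2(2) + (-3) + 4 = -3 ✓
  (2) x² = (2)² = 4, and 4 < 9 ✓
  (3) z = 4, target 4 ✓ (second branch holds)
  (4) 4 > 2 ✓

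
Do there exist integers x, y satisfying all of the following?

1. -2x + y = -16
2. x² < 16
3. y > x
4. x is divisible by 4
No

A contradictory subset is {-2x + y = -16, x² < 16, y > x}. No integer assignment can satisfy these jointly:

  - -2x + y = -16: is a linear equation tying the variables together
  - x² < 16: restricts x to |x| ≤ 3
  - y > x: bounds one variable relative to another variable

Propagating the comparison: y > x and x ≥ -3 give y ≥ -2. Range argument: with x ∈ [-3, 3], y ∈ [-2, ∞], the left side of the equation is at least -8, but the right side is -16 < -8. No integer solution exists.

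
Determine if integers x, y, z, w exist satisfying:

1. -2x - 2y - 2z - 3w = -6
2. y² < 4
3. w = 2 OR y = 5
Yes

Take x = 0, y = 0, z = 0, w = 2. Substituting into each constraint:
  (1) -2(0) - 2(0) - 2(0) - 3(2) = -6 ✓
  (2) y² = (0)² = 0, and 0 < 4 ✓
  (3) w = 2, target 2 ✓ (first branch holds)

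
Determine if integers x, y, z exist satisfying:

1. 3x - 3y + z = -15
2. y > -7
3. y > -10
Yes

Take x = 0, y = 0, z = -15. Substituting into each constraint:
  (1) 3(0) - 3(0) + (-15) = -15 ✓
  (2) 0 > -7 ✓
  (3) 0 > -10 ✓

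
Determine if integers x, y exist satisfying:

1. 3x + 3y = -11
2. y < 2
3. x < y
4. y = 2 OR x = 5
No

Even the single constraint (3x + 3y = -11) is infeasible over the integers.

  - 3x + 3y = -11: every term on the left is divisible by 3, so the LHS ≡ 0 (mod 3), but the RHS -11 is not — no integer solution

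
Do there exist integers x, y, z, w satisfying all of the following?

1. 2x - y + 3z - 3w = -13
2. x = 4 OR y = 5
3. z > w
Yes

Take x = 4, y = 24, z = 0, w = -1. Substituting into each constraint:
  (1) 2(4) + (-24) + 3(0) - 3(-1) = -13 ✓
  (2) x = 4, target 4 ✓ (first branch holds)
  (3) 0 > -1 ✓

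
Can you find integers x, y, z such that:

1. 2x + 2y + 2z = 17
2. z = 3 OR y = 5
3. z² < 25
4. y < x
No

Even the single constraint (2x + 2y + 2z = 17) is infeasible over the integers.

  - 2x + 2y + 2z = 17: every term on the left is divisible by 2, so the LHS ≡ 0 (mod 2), but the RHS 17 is not — no integer solution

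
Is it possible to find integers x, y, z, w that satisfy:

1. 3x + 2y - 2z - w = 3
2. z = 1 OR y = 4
Yes

Take x = 0, y = 5, z = 1, w = 5. Substituting into each constraint:
  (1) 3(0) + 2(5) - 2(1) + (-5) = 3 ✓
  (2) z = 1, target 1 ✓ (first branch holds)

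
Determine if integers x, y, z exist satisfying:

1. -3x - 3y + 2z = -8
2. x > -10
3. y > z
Yes

Take x = 2, y = 0, z = -1. Substituting into each constraint:
  (1) -3(2) - 3(0) + 2(-1) = -8 ✓
  (2) 2 > -10 ✓
  (3) 0 > -1 ✓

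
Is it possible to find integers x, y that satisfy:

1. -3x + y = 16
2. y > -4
Yes

Take x = -5, y = 1. Substituting into each constraint:
  (1) -3(-5) + 1 = 16 ✓
  (2) 1 > -4 ✓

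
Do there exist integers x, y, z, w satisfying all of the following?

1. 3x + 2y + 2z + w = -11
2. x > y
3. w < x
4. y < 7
Yes

Take x = 0, y = -1, z = -4, w = -1. Substituting into each constraint:
  (1) 3(0) + 2(-1) + 2(-4) + (-1) = -11 ✓
  (2) 0 > -1 ✓
  (3) -1 < 0 ✓
  (4) -1 < 7 ✓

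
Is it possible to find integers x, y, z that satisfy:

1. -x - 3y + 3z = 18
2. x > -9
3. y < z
Yes

Take x = -6, y = -4, z = 0. Substituting into each constraint:
  (1) 6 - 3(-4) + 3(0) = 18 ✓
  (2) -6 > -9 ✓
  (3) -4 < 0 ✓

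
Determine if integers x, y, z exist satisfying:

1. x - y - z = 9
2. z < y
Yes

Take x = 10, y = 1, z = 0. Substituting into each constraint:
  (1) 10 + (-1) + 0 = 9 ✓
  (2) 0 < 1 ✓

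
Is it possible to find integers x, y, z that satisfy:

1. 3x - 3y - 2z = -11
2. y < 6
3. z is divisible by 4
Yes

Take x = -6, y = 3, z = -8. Substituting into each constraint:
  (1) 3(-6) - 3(3) - 2(-8) = -11 ✓
  (2) 3 < 6 ✓
  (3) -8 = 4 × -2, remainder 0 ✓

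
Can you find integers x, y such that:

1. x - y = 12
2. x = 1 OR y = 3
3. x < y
No

A contradictory subset is {x - y = 12, x < y}. No integer assignment can satisfy these jointly:

  - x - y = 12: is a linear equation tying the variables together
  - x < y: bounds one variable relative to another variable

From the equation, x − y = 12, i.e. y − x = -12; but y > x requires y − x ≥ 1. Contradiction.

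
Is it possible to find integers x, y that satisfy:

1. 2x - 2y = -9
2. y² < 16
No

Even the single constraint (2x - 2y = -9) is infeasible over the integers.

  - 2x - 2y = -9: every term on the left is divisible by 2, so the LHS ≡ 0 (mod 2), but the RHS -9 is not — no integer solution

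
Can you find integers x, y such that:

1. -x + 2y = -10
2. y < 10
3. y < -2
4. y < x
Yes

Take x = 0, y = -5. Substituting into each constraint:
  (1) 0 + 2(-5) = -10 ✓
  (2) -5 < 10 ✓
  (3) -5 < -2 ✓
  (4) -5 < 0 ✓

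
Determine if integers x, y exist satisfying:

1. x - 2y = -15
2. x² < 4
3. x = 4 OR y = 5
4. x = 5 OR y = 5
No

The full constraint system is jointly infeasible over the integers. Each constraint and what it forces:

  - x - 2y = -15: is a linear equation tying the variables together
  - x² < 4: restricts x to |x| ≤ 1
  - x = 4 OR y = 5: forces a choice: either x = 4 or y = 5
  - x = 5 OR y = 5: forces a choice: either x = 5 or y = 5

The bounds confine x to {-1, 0, 1}. For each value, substitute into the equation:
  • x = -1: the equation forces y = 7, but neither branch of (x = 4 OR y = 5) holds.
  • x = 0: the equation gives -2y = -15, so y would not be an integer.
  • x = 1: the equation forces y = 8, but neither branch of (x = 4 OR y = 5) holds.
Every case fails, so no integer solution exists.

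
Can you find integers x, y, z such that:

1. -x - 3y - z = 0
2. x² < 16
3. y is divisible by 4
Yes

Take x = 0, y = 0, z = 0. Substituting into each constraint:
  (1) 0 - 3(0) + 0 = 0 ✓
  (2) x² = (0)² = 0, and 0 < 16 ✓
  (3) 0 = 4 × 0, remainder 0 ✓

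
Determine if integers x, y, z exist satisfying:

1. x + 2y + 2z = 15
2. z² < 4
Yes

Take x = 1, y = 7, z = 0. Substituting into each constraint:
  (1) 1 + 2(7) + 2(0) = 15 ✓
  (2) z² = (0)² = 0, and 0 < 4 ✓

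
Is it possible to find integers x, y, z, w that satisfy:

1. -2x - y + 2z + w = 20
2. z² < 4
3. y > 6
Yes

Take x = 0, y = 7, z = 0, w = 27. Substituting into each constraint:
  (1) -2(0) + (-7) + 2(0) + 27 = 20 ✓
  (2) z² = (0)² = 0, and 0 < 4 ✓
  (3) 7 > 6 ✓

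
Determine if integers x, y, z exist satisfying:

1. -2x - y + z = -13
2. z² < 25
Yes

Take x = 7, y = 0, z = 1. Substituting into each constraint:
  (1) -2(7) + 0 + 1 = -13 ✓
  (2) z² = (1)² = 1, and 1 < 25 ✓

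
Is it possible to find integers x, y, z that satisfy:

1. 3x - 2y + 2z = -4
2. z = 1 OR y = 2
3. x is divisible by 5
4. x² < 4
Yes

Take x = 0, y = 2, z = 0. Substituting into each constraint:
  (1) 3(0) - 2(2) + 2(0) = -4 ✓
  (2) y = 2, target 2 ✓ (second branch holds)
  (3) 0 = 5 × 0, remainder 0 ✓
  (4) x² = (0)² = 0, and 0 < 4 ✓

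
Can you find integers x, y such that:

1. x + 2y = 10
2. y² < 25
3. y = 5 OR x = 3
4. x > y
No

A contradictory subset is {x + 2y = 10, y = 5 OR x = 3, x > y}. No integer assignment can satisfy these jointly:

  - x + 2y = 10: is a linear equation tying the variables together
  - y = 5 OR x = 3: forces a choice: either y = 5 or x = 3
  - x > y: bounds one variable relative to another variable

Split on the disjunction (y = 5 OR x = 3):
  • If y = 5: the equation forces x = 0, giving (y, x) = (5, 0), which violates x > y.
  • If x = 3: with x = 3, every remaining term of the linear equation is divisible by 2, so the left side is ≡ 0 (mod 2); but the right side 7 ≡ 1 (mod 2). No integers can satisfy it.
Both branches are infeasible, so the system has no integer solution.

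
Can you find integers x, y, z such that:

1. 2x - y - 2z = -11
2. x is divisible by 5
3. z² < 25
Yes

Take x = 0, y = 11, z = 0. Substituting into each constraint:
  (1) 2(0) + (-11) - 2(0) = -11 ✓
  (2) 0 = 5 × 0, remainder 0 ✓
  (3) z² = (0)² = 0, and 0 < 25 ✓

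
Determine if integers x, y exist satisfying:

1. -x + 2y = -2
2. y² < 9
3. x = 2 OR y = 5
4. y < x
Yes

Take x = 2, y = 0. Substituting into each constraint:
  (1) (-2) + 2(0) = -2 ✓
  (2) y² = (0)² = 0, and 0 < 9 ✓
  (3) x = 2, target 2 ✓ (first branch holds)
  (4) 0 < 2 ✓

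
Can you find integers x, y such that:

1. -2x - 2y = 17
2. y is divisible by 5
No

Even the single constraint (-2x - 2y = 17) is infeasible over the integers.

  - -2x - 2y = 17: every term on the left is divisible by 2, so the LHS ≡ 0 (mod 2), but the RHS 17 is not — no integer solution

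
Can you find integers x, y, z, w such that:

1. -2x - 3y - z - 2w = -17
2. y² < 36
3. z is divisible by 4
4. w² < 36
Yes

Take x = 1, y = 5, z = 0, w = 0. Substituting into each constraint:
  (1) -2(1) - 3(5) + 0 - 2(0) = -17 ✓
  (2) y² = (5)² = 25, and 25 < 36 ✓
  (3) 0 = 4 × 0, remainder 0 ✓
  (4) w² = (0)² = 0, and 0 < 36 ✓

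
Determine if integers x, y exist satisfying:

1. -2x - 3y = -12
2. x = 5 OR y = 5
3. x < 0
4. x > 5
No

A contradictory subset is {x < 0, x > 5}. No integer assignment can satisfy these jointly:

  - x < 0: bounds one variable relative to a constant
  - x > 5: bounds one variable relative to a constant

Direct contradiction: the bounds on x require x ≥ 6 and x ≤ -1 simultaneously, which is empty.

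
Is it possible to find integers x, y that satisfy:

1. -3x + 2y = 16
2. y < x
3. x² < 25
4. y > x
No

A contradictory subset is {y < x, y > x}. No integer assignment can satisfy these jointly:

  - y < x: bounds one variable relative to another variable
  - y > x: bounds one variable relative to another variable

Direct contradiction: x > y and y > x cannot both hold.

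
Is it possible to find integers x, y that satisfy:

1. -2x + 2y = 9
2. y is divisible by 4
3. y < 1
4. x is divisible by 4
No

Even the single constraint (-2x + 2y = 9) is infeasible over the integers.

  - -2x + 2y = 9: every term on the left is divisible by 2, so the LHS ≡ 0 (mod 2), but the RHS 9 is not — no integer solution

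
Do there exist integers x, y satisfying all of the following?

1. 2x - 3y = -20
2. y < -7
Yes

Take x = -22, y = -8. Substituting into each constraint:
  (1) 2(-22) - 3(-8) = -20 ✓
  (2) -8 < -7 ✓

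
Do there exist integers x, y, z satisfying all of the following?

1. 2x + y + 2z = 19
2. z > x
Yes

Take x = 0, y = 17, z = 1. Substituting into each constraint:
  (1) 2(0) + 17 + 2(1) = 19 ✓
  (2) 1 > 0 ✓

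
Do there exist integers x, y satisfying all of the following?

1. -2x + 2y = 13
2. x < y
No

Even the single constraint (-2x + 2y = 13) is infeasible over the integers.

  - -2x + 2y = 13: every term on the left is divisible by 2, so the LHS ≡ 0 (mod 2), but the RHS 13 is not — no integer solution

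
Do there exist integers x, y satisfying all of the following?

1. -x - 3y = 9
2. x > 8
Yes

Take x = 9, y = -6. Substituting into each constraint:
  (1) (-9) - 3(-6) = 9 ✓
  (2) 9 > 8 ✓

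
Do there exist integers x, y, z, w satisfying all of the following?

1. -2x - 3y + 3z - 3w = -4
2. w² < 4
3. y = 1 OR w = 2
Yes

Take x = -1, y = 1, z = -1, w = 0. Substituting into each constraint:
  (1) -2(-1) - 3(1) + 3(-1) - 3(0) = -4 ✓
  (2) w² = (0)² = 0, and 0 < 4 ✓
  (3) y = 1, target 1 ✓ (first branch holds)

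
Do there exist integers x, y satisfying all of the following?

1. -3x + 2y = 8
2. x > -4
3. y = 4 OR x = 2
Yes

Take x = 2, y = 7. Substituting into each constraint:
  (1) -3(2) + 2(7) = 8 ✓
  (2) 2 > -4 ✓
  (3) x = 2, target 2 ✓ (second branch holds)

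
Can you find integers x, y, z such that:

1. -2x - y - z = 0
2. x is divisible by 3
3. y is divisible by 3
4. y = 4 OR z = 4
No

The full constraint system is jointly infeasible over the integers. Each constraint and what it forces:

  - -2x - y - z = 0: is a linear equation tying the variables together
  - x is divisible by 3: restricts x to multiples of 3
  - y is divisible by 3: restricts y to multiples of 3
  - y = 4 OR z = 4: forces a choice: either y = 4 or z = 4

Split on the disjunction (y = 4 OR z = 4):
  • If y = 4: this contradicts the divisibility constraint — 4 is not a multiple of 3.
  • If z = 4: with z = 4, writing x = 3x' and writing y = 3y', every remaining term of the linear equation is divisible by 3, so the left side is ≡ 0 (mod 3); but the right side 4 ≡ 1 (mod 3). No integers can satisfy it.
Both branches are infeasible, so the system has no integer solution.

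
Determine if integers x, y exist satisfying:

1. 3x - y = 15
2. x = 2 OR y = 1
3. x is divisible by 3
No

The full constraint system is jointly infeasible over the integers. Each constraint and what it forces:

  - 3x - y = 15: is a linear equation tying the variables together
  - x = 2 OR y = 1: forces a choice: either x = 2 or y = 1
  - x is divisible by 3: restricts x to multiples of 3

Split on the disjunction (x = 2 OR y = 1):
  • If x = 2: this contradicts the divisibility constraint — 2 is not a multiple of 3.
  • If y = 1: with y = 1, writing x = 3x', every remaining term of the linear equation is divisible by 9, so the left side is ≡ 0 (mod 9); but the right side 16 ≡ 7 (mod 9). No integers can satisfy it.
Both branches are infeasible, so the system has no integer solution.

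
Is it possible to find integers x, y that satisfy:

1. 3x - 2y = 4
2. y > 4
Yes

Take x = 6, y = 7. Substituting into each constraint:
  (1) 3(6) - 2(7) = 4 ✓
  (2) 7 > 4 ✓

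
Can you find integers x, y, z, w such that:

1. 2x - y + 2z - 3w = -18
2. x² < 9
Yes

Take x = 0, y = 18, z = 0, w = 0. Substituting into each constraint:
  (1) 2(0) + (-18) + 2(0) - 3(0) = -18 ✓
  (2) x² = (0)² = 0, and 0 < 9 ✓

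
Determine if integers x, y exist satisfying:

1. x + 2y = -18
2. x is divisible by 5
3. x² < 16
Yes

Take x = 0, y = -9. Substituting into each constraint:
  (1) 0 + 2(-9) = -18 ✓
  (2) 0 = 5 × 0, remainder 0 ✓
  (3) x² = (0)² = 0, and 0 < 16 ✓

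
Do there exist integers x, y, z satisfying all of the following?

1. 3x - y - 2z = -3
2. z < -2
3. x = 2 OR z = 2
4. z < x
Yes

Take x = 2, y = 15, z = -3. Substituting into each constraint:
  (1) 3(2) + (-15) - 2(-3) = -3 ✓
  (2) -3 < -2 ✓
  (3) x = 2, target 2 ✓ (first branch holds)
  (4) -3 < 2 ✓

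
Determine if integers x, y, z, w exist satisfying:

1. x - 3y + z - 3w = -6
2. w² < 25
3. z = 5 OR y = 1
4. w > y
Yes

Take x = -8, y = 0, z = 5, w = 1. Substituting into each constraint:
  (1) (-8) - 3(0) + 5 - 3(1) = -6 ✓
  (2) w² = (1)² = 1, and 1 < 25 ✓
  (3) z = 5, target 5 ✓ (first branch holds)
  (4) 1 > 0 ✓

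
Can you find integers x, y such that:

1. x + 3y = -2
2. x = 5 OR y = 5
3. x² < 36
No

The full constraint system is jointly infeasible over the integers. Each constraint and what it forces:

  - x + 3y = -2: is a linear equation tying the variables together
  - x = 5 OR y = 5: forces a choice: either x = 5 or y = 5
  - x² < 36: restricts x to |x| ≤ 5

Split on the disjunction (x = 5 OR y = 5):
  • If x = 5: with x = 5, every remaining term of the linear equation is divisible by 3, so the left side is ≡ 0 (mod 3); but the right side -7 ≡ 2 (mod 3). No integers can satisfy it.
  • If y = 5: the equation forces x = -17, but x² < 36 requires |x| ≤ 5.
Both branches are infeasible, so the system has no integer solution.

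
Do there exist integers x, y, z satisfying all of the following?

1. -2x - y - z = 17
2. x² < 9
Yes

Take x = 0, y = 0, z = -17. Substituting into each constraint:
  (1) -2(0) + 0 + 17 = 17 ✓
  (2) x² = (0)² = 0, and 0 < 9 ✓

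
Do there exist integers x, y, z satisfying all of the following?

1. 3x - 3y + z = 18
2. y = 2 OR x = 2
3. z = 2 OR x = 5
Yes

Take x = 5, y = 2, z = 9. Substituting into each constraint:
  (1) 3(5) - 3(2) + 9 = 18 ✓
  (2) y = 2, target 2 ✓ (first branch holds)
  (3) x = 5, target 5 ✓ (second branch holds)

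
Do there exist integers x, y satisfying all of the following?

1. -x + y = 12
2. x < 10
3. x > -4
Yes

Take x = 0, y = 12. Substituting into each constraint:
  (1) 0 + 12 = 12 ✓
  (2) 0 < 10 ✓
  (3) 0 > -4 ✓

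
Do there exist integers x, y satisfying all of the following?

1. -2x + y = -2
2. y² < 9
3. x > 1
Yes

Take x = 2, y = 2. Substituting into each constraint:
  (1) -2(2) + 2 = -2 ✓
  (2) y² = (2)² = 4, and 4 < 9 ✓
  (3) 2 > 1 ✓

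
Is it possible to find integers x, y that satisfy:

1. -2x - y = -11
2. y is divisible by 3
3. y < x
Yes

Take x = 7, y = -3. Substituting into each constraint:
  (1) -2(7) + 3 = -11 ✓
  (2) -3 = 3 × -1, remainder 0 ✓
  (3) -3 < 7 ✓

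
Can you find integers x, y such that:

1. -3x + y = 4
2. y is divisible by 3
No

The full constraint system is jointly infeasible over the integers. Each constraint and what it forces:

  - -3x + y = 4: is a linear equation tying the variables together
  - y is divisible by 3: restricts y to multiples of 3

Modular obstruction: writing y = 3y', every remaining term of the linear equation is divisible by 3, so the left side is ≡ 0 (mod 3); but the right side 4 ≡ 1 (mod 3). No integers can satisfy it.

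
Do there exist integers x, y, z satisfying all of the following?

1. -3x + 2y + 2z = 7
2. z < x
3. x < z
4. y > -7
No

A contradictory subset is {z < x, x < z}. No integer assignment can satisfy these jointly:

  - z < x: bounds one variable relative to another variable
  - x < z: bounds one variable relative to another variable

Direct contradiction: x > z and z > x cannot both hold.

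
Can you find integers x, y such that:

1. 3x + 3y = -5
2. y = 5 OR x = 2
No

Even the single constraint (3x + 3y = -5) is infeasible over the integers.

  - 3x + 3y = -5: every term on the left is divisible by 3, so the LHS ≡ 0 (mod 3), but the RHS -5 is not — no integer solution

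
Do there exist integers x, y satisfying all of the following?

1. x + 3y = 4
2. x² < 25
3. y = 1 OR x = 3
Yes

Take x = 1, y = 1. Substituting into each constraint:
  (1) 1 + 3(1) = 4 ✓
  (2) x² = (1)² = 1, and 1 < 25 ✓
  (3) y = 1, target 1 ✓ (first branch holds)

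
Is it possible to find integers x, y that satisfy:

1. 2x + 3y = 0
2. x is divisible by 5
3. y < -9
Yes

Take x = 15, y = -10. Substituting into each constraint:
  (1) 2(15) + 3(-10) = 0 ✓
  (2) 15 = 5 × 3, remainder 0 ✓
  (3) -10 < -9 ✓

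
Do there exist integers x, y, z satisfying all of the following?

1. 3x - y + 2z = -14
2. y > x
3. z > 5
Yes

Take x = -12, y = -10, z = 6. Substituting into each constraint:
  (1) 3(-12) + 10 + 2(6) = -14 ✓
  (2) -10 > -12 ✓
  (3) 6 > 5 ✓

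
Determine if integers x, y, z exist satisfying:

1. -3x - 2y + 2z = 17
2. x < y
Yes

Take x = 1, y = 2, z = 12. Substituting into each constraint:
  (1) -3(1) - 2(2) + 2(12) = 17 ✓
  (2) 1 < 2 ✓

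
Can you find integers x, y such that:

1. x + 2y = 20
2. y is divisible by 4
Yes

Take x = 20, y = 0. Substituting into each constraint:
  (1) 20 + 2(0) = 20 ✓
  (2) 0 = 4 × 0, remainder 0 ✓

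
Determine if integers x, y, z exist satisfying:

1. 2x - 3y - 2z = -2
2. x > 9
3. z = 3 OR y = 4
Yes

Take x = 10, y = 4, z = 5. Substituting into each constraint:
  (1) 2(10) - 3(4) - 2(5) = -2 ✓
  (2) 10 > 9 ✓
  (3) y = 4, target 4 ✓ (second branch holds)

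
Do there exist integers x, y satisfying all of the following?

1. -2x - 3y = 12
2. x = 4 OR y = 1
No

The full constraint system is jointly infeasible over the integers. Each constraint and what it forces:

  - -2x - 3y = 12: is a linear equation tying the variables together
  - x = 4 OR y = 1: forces a choice: either x = 4 or y = 1

Split on the disjunction (x = 4 OR y = 1):
  • If x = 4: with x = 4, every remaining term of the linear equation is divisible by 3, so the left side is ≡ 0 (mod 3); but the right side 20 ≡ 2 (mod 3). No integers can satisfy it.
  • If y = 1: with y = 1, every remaining term of the linear equation is divisible by 2, so the left side is ≡ 0 (mod 2); but the right side 15 ≡ 1 (mod 2). No integers can satisfy it.
Both branches are infeasible, so the system has no integer solution.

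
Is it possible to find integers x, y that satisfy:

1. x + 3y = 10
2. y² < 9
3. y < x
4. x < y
No

A contradictory subset is {y < x, x < y}. No integer assignment can satisfy these jointly:

  - y < x: bounds one variable relative to another variable
  - x < y: bounds one variable relative to another variable

Direct contradiction: x > y and y > x cannot both hold.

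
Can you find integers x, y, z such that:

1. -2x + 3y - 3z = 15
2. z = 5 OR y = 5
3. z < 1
Yes

Take x = 0, y = 5, z = 0. Substituting into each constraint:
  (1) -2(0) + 3(5) - 3(0) = 15 ✓
  (2) y = 5, target 5 ✓ (second branch holds)
  (3) 0 < 1 ✓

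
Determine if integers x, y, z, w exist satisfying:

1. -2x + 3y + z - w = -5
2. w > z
Yes

Take x = 2, y = 0, z = -1, w = 0. Substituting into each constraint:
  (1) -2(2) + 3(0) + (-1) + 0 = -5 ✓
  (2) 0 > -1 ✓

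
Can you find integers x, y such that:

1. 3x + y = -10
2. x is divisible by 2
Yes

Take x = 0, y = -10. Substituting into each constraint:
  (1) 3(0) + (-10) = -10 ✓
  (2) 0 = 2 × 0, remainder 0 ✓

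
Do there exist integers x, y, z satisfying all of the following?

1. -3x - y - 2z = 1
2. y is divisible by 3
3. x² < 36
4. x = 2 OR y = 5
Yes

Take x = 2, y = -3, z = -2. Substituting into each constraint:
  (1) -3(2) + 3 - 2(-2) = 1 ✓
  (2) -3 = 3 × -1, remainder 0 ✓
  (3) x² = (2)² = 4, and 4 < 36 ✓
  (4) x = 2, target 2 ✓ (first branch holds)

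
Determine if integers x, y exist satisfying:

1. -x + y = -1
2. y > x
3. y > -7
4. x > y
No

A contradictory subset is {y > x, x > y}. No integer assignment can satisfy these jointly:

  - y > x: bounds one variable relative to another variable
  - x > y: bounds one variable relative to another variable

Direct contradiction: y > x and x > y cannot both hold.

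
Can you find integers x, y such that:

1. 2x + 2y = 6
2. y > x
Yes

Take x = 1, y = 2. Substituting into each constraint:
  (1) 2(1) + 2(2) = 6 ✓
  (2) 2 > 1 ✓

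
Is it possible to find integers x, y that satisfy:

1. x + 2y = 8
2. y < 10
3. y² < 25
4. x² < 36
Yes

Take x = 0, y = 4. Substituting into each constraint:
  (1) 0 + 2(4) = 8 ✓
  (2) 4 < 10 ✓
  (3) y² = (4)² = 16, and 16 < 25 ✓
  (4) x² = (0)² = 0, and 0 < 36 ✓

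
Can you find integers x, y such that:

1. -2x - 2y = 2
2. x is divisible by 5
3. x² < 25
Yes

Take x = 0, y = -1. Substituting into each constraint:
  (1) -2(0) - 2(-1) = 2 ✓
  (2) 0 = 5 × 0, remainder 0 ✓
  (3) x² = (0)² = 0, and 0 < 25 ✓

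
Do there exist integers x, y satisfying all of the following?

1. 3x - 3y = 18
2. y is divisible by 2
Yes

Take x = 6, y = 0. Substituting into each constraint:
  (1) 3(6) - 3(0) = 18 ✓
  (2) 0 = 2 × 0, remainder 0 ✓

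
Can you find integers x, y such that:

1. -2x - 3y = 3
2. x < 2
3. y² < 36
Yes

Take x = 0, y = -1. Substituting into each constraint:
  (1) -2(0) - 3(-1) = 3 ✓
  (2) 0 < 2 ✓
  (3) y² = (-1)² = 1, and 1 < 36 ✓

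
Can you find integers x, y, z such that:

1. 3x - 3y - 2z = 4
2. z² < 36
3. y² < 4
Yes

Take x = 2, y = 0, z = 1. Substituting into each constraint:
  (1) 3(2) - 3(0) - 2(1) = 4 ✓
  (2) z² = (1)² = 1, and 1 < 36 ✓
  (3) y² = (0)² = 0, and 0 < 4 ✓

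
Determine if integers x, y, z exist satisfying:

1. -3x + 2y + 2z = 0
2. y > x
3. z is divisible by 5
Yes

Take x = 2, y = 3, z = 0. Substituting into each constraint:
  (1) -3(2) + 2(3) + 2(0) = 0 ✓
  (2) 3 > 2 ✓
  (3) 0 = 5 × 0, remainder 0 ✓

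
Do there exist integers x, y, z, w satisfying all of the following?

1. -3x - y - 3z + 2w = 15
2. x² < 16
Yes

Take x = 0, y = 0, z = -5, w = 0. Substituting into each constraint:
  (1) -3(0) + 0 - 3(-5) + 2(0) = 15 ✓
  (2) x² = (0)² = 0, and 0 < 16 ✓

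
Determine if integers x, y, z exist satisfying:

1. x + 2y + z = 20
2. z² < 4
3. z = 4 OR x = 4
Yes

Take x = 4, y = 8, z = 0. Substituting into each constraint:
  (1) 4 + 2(8) + 0 = 20 ✓
  (2) z² = (0)² = 0, and 0 < 4 ✓
  (3) x = 4, target 4 ✓ (second branch holds)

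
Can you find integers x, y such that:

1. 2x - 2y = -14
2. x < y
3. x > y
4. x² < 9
No

A contradictory subset is {x < y, x > y}. No integer assignment can satisfy these jointly:

  - x < y: bounds one variable relative to another variable
  - x > y: bounds one variable relative to another variable

Direct contradiction: y > x and x > y cannot both hold.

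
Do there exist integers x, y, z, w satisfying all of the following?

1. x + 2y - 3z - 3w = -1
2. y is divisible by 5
Yes

Take x = -1, y = 0, z = 0, w = 0. Substituting into each constraint:
  (1) (-1) + 2(0) - 3(0) - 3(0) = -1 ✓
  (2) 0 = 5 × 0, remainder 0 ✓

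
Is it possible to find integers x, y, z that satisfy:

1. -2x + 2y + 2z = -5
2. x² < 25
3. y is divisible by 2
No

Even the single constraint (-2x + 2y + 2z = -5) is infeasible over the integers.

  - -2x + 2y + 2z = -5: every term on the left is divisible by 2, so the LHS ≡ 0 (mod 2), but the RHS -5 is not — no integer solution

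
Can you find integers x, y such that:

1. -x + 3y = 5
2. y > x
Yes

Take x = 1, y = 2. Substituting into each constraint:
  (1) (-1) + 3(2) = 5 ✓
  (2) 2 > 1 ✓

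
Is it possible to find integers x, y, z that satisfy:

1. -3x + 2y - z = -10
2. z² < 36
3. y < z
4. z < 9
Yes

Take x = 3, y = 0, z = 1. Substituting into each constraint:
  (1) -3(3) + 2(0) + (-1) = -10 ✓
  (2) z² = (1)² = 1, and 1 < 36 ✓
  (3) 0 < 1 ✓
  (4) 1 < 9 ✓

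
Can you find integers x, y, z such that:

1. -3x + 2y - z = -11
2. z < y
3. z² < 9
Yes

Take x = 5, y = 3, z = 2. Substituting into each constraint:
  (1) -3(5) + 2(3) + (-2) = -11 ✓
  (2) 2 < 3 ✓
  (3) z² = (2)² = 4, and 4 < 9 ✓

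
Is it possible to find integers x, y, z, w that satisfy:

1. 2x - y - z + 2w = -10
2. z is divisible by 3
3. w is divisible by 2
Yes

Take x = 0, y = 10, z = 0, w = 0. Substituting into each constraint:
  (1) 2(0) + (-10) + 0 + 2(0) = -10 ✓
  (2) 0 = 3 × 0, remainder 0 ✓
  (3) 0 = 2 × 0, remainder 0 ✓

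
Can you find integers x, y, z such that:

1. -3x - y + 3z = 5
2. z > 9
Yes

Take x = 8, y = 1, z = 10. Substituting into each constraint:
  (1) -3(8) + (-1) + 3(10) = 5 ✓
  (2) 10 > 9 ✓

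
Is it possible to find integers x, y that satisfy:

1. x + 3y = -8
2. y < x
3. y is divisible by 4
Yes

Take x = 4, y = -4. Substituting into each constraint:
  (1) 4 + 3(-4) = -8 ✓
  (2) -4 < 4 ✓
  (3) -4 = 4 × -1, remainder 0 ✓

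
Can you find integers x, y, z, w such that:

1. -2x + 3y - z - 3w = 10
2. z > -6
Yes

Take x = 0, y = 2, z = -4, w = 0. Substituting into each constraint:
  (1) -2(0) + 3(2) + 4 - 3(0) = 10 ✓
  (2) -4 > -6 ✓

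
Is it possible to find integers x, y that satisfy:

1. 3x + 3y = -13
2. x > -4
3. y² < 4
No

Even the single constraint (3x + 3y = -13) is infeasible over the integers.

  - 3x + 3y = -13: every term on the left is divisible by 3, so the LHS ≡ 0 (mod 3), but the RHS -13 is not — no integer solution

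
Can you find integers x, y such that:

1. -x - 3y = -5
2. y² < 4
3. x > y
Yes

Take x = 2, y = 1. Substituting into each constraint:
  (1) (-2) - 3(1) = -5 ✓
  (2) y² = (1)² = 1, and 1 < 4 ✓
  (3) 2 > 1 ✓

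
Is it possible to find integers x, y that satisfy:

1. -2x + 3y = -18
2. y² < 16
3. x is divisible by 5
No

The full constraint system is jointly infeasible over the integers. Each constraint and what it forces:

  - -2x + 3y = -18: is a linear equation tying the variables together
  - y² < 16: restricts y to |y| ≤ 3
  - x is divisible by 5: restricts x to multiples of 5

The bounds confine y to {-3, -2, -1, 0, 1, 2, 3}. For each value, substitute into the equation:
  • y = -3: the equation gives -2x = -9, so x would not be an integer.
  • y = -2: the equation forces x = 6, but 5 does not divide 6.
  • y = -1: the equation gives -2x = -15, so x would not be an integer.
  • y = 0: the equation forces x = 9, but 5 does not divide 9.
  • y = 1: the equation gives -2x = -21, so x would not be an integer.
  • y = 2: the equation forces x = 12, but 5 does not divide 12.
  • y = 3: the equation gives -2x = -27, so x would not be an integer.
Every case fails, so no integer solution exists.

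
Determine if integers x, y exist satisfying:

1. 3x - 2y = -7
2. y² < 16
Yes

Take x = -1, y = 2. Substituting into each constraint:
  (1) 3(-1) - 2(2) = -7 ✓
  (2) y² = (2)² = 4, and 4 < 16 ✓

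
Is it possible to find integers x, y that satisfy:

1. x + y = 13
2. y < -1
Yes

Take x = 15, y = -2. Substituting into each constraint:
  (1) 15 + (-2) = 13 ✓
  (2) -2 < -1 ✓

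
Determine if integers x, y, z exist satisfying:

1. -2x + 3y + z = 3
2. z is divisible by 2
Yes

Take x = 0, y = 1, z = 0. Substituting into each constraint:
  (1) -2(0) + 3(1) + 0 = 3 ✓
  (2) 0 = 2 × 0, remainder 0 ✓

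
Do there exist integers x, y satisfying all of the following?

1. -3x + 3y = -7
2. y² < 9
No

Even the single constraint (-3x + 3y = -7) is infeasible over the integers.

  - -3x + 3y = -7: every term on the left is divisible by 3, so the LHS ≡ 0 (mod 3), but the RHS -7 is not — no integer solution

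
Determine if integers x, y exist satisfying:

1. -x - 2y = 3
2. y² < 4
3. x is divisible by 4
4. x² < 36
No

A contradictory subset is {-x - 2y = 3, x is divisible by 4}. No integer assignment can satisfy these jointly:

  - -x - 2y = 3: is a linear equation tying the variables together
  - x is divisible by 4: restricts x to multiples of 4

Modular obstruction: writing x = 4x', every remaining term of the linear equation is divisible by 2, so the left side is ≡ 0 (mod 2); but the right side 3 ≡ 1 (mod 2). No integers can satisfy it.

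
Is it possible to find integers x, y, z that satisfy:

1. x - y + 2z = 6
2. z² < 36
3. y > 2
Yes

Take x = 9, y = 3, z = 0. Substituting into each constraint:
  (1) 9 + (-3) + 2(0) = 6 ✓
  (2) z² = (0)² = 0, and 0 < 36 ✓
  (3) 3 > 2 ✓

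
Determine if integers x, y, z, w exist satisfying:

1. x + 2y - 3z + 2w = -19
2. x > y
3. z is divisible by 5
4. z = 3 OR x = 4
Yes

Take x = 4, y = 3, z = 5, w = -7. Substituting into each constraint:
  (1) 4 + 2(3) - 3(5) + 2(-7) = -19 ✓
  (2) 4 > 3 ✓
  (3) 5 = 5 × 1, remainder 0 ✓
  (4) x = 4, target 4 ✓ (second branch holds)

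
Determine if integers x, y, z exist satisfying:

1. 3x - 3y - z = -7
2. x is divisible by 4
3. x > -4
Yes

Take x = 0, y = 0, z = 7. Substituting into each constraint:
  (1) 3(0) - 3(0) + (-7) = -7 ✓
  (2) 0 = 4 × 0, remainder 0 ✓
  (3) 0 > -4 ✓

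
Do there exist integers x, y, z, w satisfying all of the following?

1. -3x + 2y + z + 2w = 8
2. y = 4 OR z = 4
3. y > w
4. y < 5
Yes

Take x = 2, y = 3, z = 4, w = 2. Substituting into each constraint:
  (1) -3(2) + 2(3) + 4 + 2(2) = 8 ✓
  (2) z = 4, target 4 ✓ (second branch holds)
  (3) 3 > 2 ✓
  (4) 3 < 5 ✓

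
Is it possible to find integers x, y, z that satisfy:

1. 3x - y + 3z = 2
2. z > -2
Yes

Take x = 0, y = -2, z = 0. Substituting into each constraint:
  (1) 3(0) + 2 + 3(0) = 2 ✓
  (2) 0 > -2 ✓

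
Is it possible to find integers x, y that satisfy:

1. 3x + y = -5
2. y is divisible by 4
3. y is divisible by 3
No

A contradictory subset is {3x + y = -5, y is divisible by 3}. No integer assignment can satisfy these jointly:

  - 3x + y = -5: is a linear equation tying the variables together
  - y is divisible by 3: restricts y to multiples of 3

Modular obstruction: writing y = 3y', every remaining term of the linear equation is divisible by 3, so the left side is ≡ 0 (mod 3); but the right side -5 ≡ 1 (mod 3). No integers can satisfy it.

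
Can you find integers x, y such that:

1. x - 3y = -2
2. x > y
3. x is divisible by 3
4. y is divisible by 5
No

A contradictory subset is {x - 3y = -2, x is divisible by 3}. No integer assignment can satisfy these jointly:

  - x - 3y = -2: is a linear equation tying the variables together
  - x is divisible by 3: restricts x to multiples of 3

Modular obstruction: writing x = 3x', every remaining term of the linear equation is divisible by 3, so the left side is ≡ 0 (mod 3); but the right side -2 ≡ 1 (mod 3). No integers can satisfy it.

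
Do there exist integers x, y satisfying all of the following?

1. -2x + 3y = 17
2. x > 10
Yes

Take x = 11, y = 13. Substituting into each constraint:
  (1) -2(11) + 3(13) = 17 ✓
  (2) 11 > 10 ✓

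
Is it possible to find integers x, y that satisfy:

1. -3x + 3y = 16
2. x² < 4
No

Even the single constraint (-3x + 3y = 16) is infeasible over the integers.

  - -3x + 3y = 16: every term on the left is divisible by 3, so the LHS ≡ 0 (mod 3), but the RHS 16 is not — no integer solution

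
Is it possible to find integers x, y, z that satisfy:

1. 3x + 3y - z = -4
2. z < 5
Yes

Take x = -1, y = 0, z = 1. Substituting into each constraint:
  (1) 3(-1) + 3(0) + (-1) = -4 ✓
  (2) 1 < 5 ✓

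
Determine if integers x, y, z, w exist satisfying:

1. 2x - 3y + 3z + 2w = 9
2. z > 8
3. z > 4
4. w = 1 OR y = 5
Yes

Take x = -3, y = 5, z = 10, w = 0. Substituting into each constraint:
  (1) 2(-3) - 3(5) + 3(10) + 2(0) = 9 ✓
  (2) 10 > 8 ✓
  (3) 10 > 4 ✓
  (4) y = 5, target 5 ✓ (second branch holds)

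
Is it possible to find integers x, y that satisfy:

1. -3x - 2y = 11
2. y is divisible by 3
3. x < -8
No

A contradictory subset is {-3x - 2y = 11, y is divisible by 3}. No integer assignment can satisfy these jointly:

  - -3x - 2y = 11: is a linear equation tying the variables together
  - y is divisible by 3: restricts y to multiples of 3

Modular obstruction: writing y = 3y', every remaining term of the linear equation is divisible by 3, so the left side is ≡ 0 (mod 3); but the right side 11 ≡ 2 (mod 3). No integers can satisfy it.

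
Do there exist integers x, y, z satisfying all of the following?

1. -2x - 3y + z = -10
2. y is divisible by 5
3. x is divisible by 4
Yes

Take x = 0, y = 0, z = -10. Substituting into each constraint:
  (1) -2(0) - 3(0) + (-10) = -10 ✓
  (2) 0 = 5 × 0, remainder 0 ✓
  (3) 0 = 4 × 0, remainder 0 ✓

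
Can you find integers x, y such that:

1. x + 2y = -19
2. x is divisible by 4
No

The full constraint system is jointly infeasible over the integers. Each constraint and what it forces:

  - x + 2y = -19: is a linear equation tying the variables together
  - x is divisible by 4: restricts x to multiples of 4

Modular obstruction: writing x = 4x', every remaining term of the linear equation is divisible by 2, so the left side is ≡ 0 (mod 2); but the right side -19 ≡ 1 (mod 2). No integers can satisfy it.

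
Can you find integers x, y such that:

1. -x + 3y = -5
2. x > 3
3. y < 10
Yes

Take x = 5, y = 0. Substituting into each constraint:
  (1) (-5) + 3(0) = -5 ✓
  (2) 5 > 3 ✓
  (3) 0 < 10 ✓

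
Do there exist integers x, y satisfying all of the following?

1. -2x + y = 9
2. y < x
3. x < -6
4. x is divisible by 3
Yes

Take x = -12, y = -15. Substituting into each constraint:
  (1) -2(-12) + (-15) = 9 ✓
  (2) -15 < -12 ✓
  (3) -12 < -6 ✓
  (4) -12 = 3 × -4, remainder 0 ✓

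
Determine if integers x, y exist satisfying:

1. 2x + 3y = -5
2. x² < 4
Yes

Take x = -1, y = -1. Substituting into each constraint:
  (1) 2(-1) + 3(-1) = -5 ✓
  (2) x² = (-1)² = 1, and 1 < 4 ✓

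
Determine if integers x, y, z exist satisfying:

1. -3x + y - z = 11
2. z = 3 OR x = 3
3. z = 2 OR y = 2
Yes

Take x = 3, y = 22, z = 2. Substituting into each constraint:
  (1) -3(3) + 22 + (-2) = 11 ✓
  (2) x = 3, target 3 ✓ (second branch holds)
  (3) z = 2, target 2 ✓ (first branch holds)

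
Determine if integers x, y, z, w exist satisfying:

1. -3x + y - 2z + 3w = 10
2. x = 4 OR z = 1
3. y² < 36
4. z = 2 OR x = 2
Yes

Take x = 2, y = 0, z = 1, w = 6. Substituting into each constraint:
  (1) -3(2) + 0 - 2(1) + 3(6) = 10 ✓
  (2) z = 1, target 1 ✓ (second branch holds)
  (3) y² = (0)² = 0, and 0 < 36 ✓
  (4) x = 2, target 2 ✓ (second branch holds)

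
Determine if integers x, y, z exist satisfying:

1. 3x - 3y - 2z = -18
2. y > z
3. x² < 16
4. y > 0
Yes

Take x = 0, y = 4, z = 3. Substituting into each constraint:
  (1) 3(0) - 3(4) - 2(3) = -18 ✓
  (2) 4 > 3 ✓
  (3) x² = (0)² = 0, and 0 < 16 ✓
  (4) 4 > 0 ✓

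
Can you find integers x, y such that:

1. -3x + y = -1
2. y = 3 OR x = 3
Yes

Take x = 3, y = 8. Substituting into each constraint:
  (1) -3(3) + 8 = -1 ✓
  (2) x = 3, target 3 ✓ (second branch holds)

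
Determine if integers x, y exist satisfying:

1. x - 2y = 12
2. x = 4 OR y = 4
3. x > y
Yes

Take x = 4, y = -4. Substituting into each constraint:
  (1) 4 - 2(-4) = 12 ✓
  (2) x = 4, target 4 ✓ (first branch holds)
  (3) 4 > -4 ✓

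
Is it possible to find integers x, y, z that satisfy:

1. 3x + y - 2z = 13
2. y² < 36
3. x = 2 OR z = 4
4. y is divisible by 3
Yes

Take x = 2, y = 3, z = -2. Substituting into each constraint:
  (1) 3(2) + 3 - 2(-2) = 13 ✓
  (2) y² = (3)² = 9, and 9 < 36 ✓
  (3) x = 2, target 2 ✓ (first branch holds)
  (4) 3 = 3 × 1, remainder 0 ✓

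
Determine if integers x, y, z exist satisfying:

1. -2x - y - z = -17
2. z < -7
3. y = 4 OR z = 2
Yes

Take x = 11, y = 4, z = -9. Substituting into each constraint:
  (1) -2(11) + (-4) + 9 = -17 ✓
  (2) -9 < -7 ✓
  (3) y = 4, target 4 ✓ (first branch holds)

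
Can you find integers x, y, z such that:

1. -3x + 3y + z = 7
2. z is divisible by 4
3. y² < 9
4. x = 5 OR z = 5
Yes

Take x = 5, y = 2, z = 16. Substituting into each constraint:
  (1) -3(5) + 3(2) + 16 = 7 ✓
  (2) 16 = 4 × 4, remainder 0 ✓
  (3) y² = (2)² = 4, and 4 < 9 ✓
  (4) x = 5, target 5 ✓ (first branch holds)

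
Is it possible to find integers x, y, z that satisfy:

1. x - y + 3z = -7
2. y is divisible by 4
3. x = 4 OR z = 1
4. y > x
Yes

Take x = 4, y = 8, z = -1. Substituting into each constraint:
  (1) 4 + (-8) + 3(-1) = -7 ✓
  (2) 8 = 4 × 2, remainder 0 ✓
  (3) x = 4, target 4 ✓ (first branch holds)
  (4) 8 > 4 ✓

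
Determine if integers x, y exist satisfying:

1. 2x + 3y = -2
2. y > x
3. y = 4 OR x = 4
Yes

Take x = -7, y = 4. Substituting into each constraint:
  (1) 2(-7) + 3(4) = -2 ✓
  (2) 4 > -7 ✓
  (3) y = 4, target 4 ✓ (first branch holds)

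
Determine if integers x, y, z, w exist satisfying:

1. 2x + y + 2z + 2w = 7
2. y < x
Yes

Take x = 2, y = 1, z = 1, w = 0. Substituting into each constraint:
  (1) 2(2) + 1 + 2(1) + 2(0) = 7 ✓
  (2) 1 < 2 ✓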